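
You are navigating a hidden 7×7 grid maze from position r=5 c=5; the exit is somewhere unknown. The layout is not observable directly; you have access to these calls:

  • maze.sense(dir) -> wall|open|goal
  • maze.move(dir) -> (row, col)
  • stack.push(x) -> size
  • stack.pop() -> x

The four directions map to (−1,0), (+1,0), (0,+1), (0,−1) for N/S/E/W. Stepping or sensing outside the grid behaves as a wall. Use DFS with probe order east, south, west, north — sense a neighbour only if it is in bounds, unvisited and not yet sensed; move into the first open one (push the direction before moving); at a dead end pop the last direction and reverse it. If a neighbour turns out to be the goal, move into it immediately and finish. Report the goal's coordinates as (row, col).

Calling sense passing east, and observe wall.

I call sense passing south, and get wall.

Next I call sense passing west, — result: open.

Next I call push passing west, and get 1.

Invoking move passing west, yielding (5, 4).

Next I call sense passing south, and see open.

I run push passing south, and observe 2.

Using move passing south, and see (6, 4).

Next I call sense passing west, — result: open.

I use push passing west, and see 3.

Next I call move passing west, and see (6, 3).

I use sense passing west, and see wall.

I invoke sense passing north, — result: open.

I call push passing north, yielding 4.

Now I run move passing north, yielding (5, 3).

I invoke sense passing west, yielding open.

Next I call push passing west, : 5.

I use move passing west, — result: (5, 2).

I use sense passing west, : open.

Next I call push passing west, → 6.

Invoking move passing west, and observe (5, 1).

I try sense passing south, and see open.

I run push passing south, : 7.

I invoke move passing south, — result: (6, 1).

Then sense passing west, and get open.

Using push passing west, and see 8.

Now I run move passing west, which returns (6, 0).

Using sense passing north, yielding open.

I run push passing north, giving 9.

I try move passing north, giving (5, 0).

I run sense passing north, → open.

Using push passing north, : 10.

Next I call move passing north, yielding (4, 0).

Calling sense passing east, which returns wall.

Next I call sense passing north, : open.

Then push passing north, which returns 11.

I try move passing north, which returns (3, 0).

I try sense passing east, — result: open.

Then push passing east, : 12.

Then move passing east, → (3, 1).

Using sense passing east, — result: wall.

I call sense passing north, and get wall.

I call pop, yielding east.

I invoke move passing west, — result: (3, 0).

I call sense passing north, and see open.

Now I run push passing north, which returns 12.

Then move passing north, which returns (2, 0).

Now I run sense passing north, — result: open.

I use push passing north, → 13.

I run move passing north, which returns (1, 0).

Then sense passing east, : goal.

Now I run move passing east, and see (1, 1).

Answer: (1, 1)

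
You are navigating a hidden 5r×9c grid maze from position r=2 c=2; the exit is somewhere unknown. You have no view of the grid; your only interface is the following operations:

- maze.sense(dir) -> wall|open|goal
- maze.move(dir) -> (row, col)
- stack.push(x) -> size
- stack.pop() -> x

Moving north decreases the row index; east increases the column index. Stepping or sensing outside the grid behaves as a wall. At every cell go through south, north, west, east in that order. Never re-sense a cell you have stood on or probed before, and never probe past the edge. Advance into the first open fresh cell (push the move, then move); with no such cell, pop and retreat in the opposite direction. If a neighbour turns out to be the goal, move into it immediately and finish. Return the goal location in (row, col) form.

~$ maze.sense dir=south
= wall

~$ maze.sense dir=north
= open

~$ stack.push x=north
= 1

~$ maze.move dir=north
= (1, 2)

~$ maze.sense dir=north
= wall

~$ maze.sense dir=west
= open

~$ stack.push x=west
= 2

~$ maze.move dir=west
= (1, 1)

~$ maze.sense dir=south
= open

~$ stack.push x=south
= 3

~$ maze.move dir=south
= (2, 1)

~$ maze.sense dir=south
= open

~$ stack.push x=south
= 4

~$ maze.move dir=south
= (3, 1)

~$ maze.sense dir=south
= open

~$ stack.push x=south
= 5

~$ maze.move dir=south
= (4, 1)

~$ maze.sense dir=west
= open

~$ stack.push x=west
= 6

~$ maze.move dir=west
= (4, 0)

~$ maze.sense dir=north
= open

~$ stack.push x=north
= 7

~$ maze.move dir=north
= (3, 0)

~$ maze.sense dir=north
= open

~$ stack.push x=north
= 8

~$ maze.move dir=north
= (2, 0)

~$ maze.sense dir=north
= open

~$ stack.push x=north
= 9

~$ maze.move dir=north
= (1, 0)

~$ maze.sense dir=north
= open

~$ stack.push x=north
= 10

~$ maze.move dir=north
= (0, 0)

~$ maze.sense dir=east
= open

~$ stack.push x=east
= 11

~$ maze.move dir=east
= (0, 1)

~$ stack.pop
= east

~$ maze.move dir=west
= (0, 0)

~$ stack.pop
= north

~$ maze.move dir=south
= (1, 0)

~$ stack.pop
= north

~$ maze.move dir=south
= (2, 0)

~$ stack.pop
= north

~$ maze.move dir=south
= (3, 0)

~$ stack.pop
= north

~$ maze.move dir=south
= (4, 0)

~$ stack.pop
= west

~$ maze.move dir=east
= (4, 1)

~$ maze.sense dir=east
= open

~$ stack.push x=east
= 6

~$ maze.move dir=east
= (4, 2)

~$ maze.sense dir=east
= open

~$ stack.push x=east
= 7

~$ maze.move dir=east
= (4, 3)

~$ maze.sense dir=north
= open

~$ stack.push x=north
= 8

~$ maze.move dir=north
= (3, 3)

~$ maze.sense dir=north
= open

~$ stack.push x=north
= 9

~$ maze.move dir=north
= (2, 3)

~$ maze.sense dir=north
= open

~$ stack.push x=north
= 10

~$ maze.move dir=north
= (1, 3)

~$ maze.sense dir=north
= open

~$ stack.push x=north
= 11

~$ maze.move dir=north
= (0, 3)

~$ maze.sense dir=east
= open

~$ stack.push x=east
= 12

~$ maze.move dir=east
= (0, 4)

~$ maze.sense dir=south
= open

~$ stack.push x=south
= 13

~$ maze.move dir=south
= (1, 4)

~$ maze.sense dir=south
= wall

~$ maze.sense dir=east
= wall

~$ stack.pop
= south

~$ maze.move dir=north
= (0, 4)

~$ maze.sense dir=east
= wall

~$ stack.pop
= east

~$ maze.move dir=west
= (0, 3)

~$ stack.pop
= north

~$ maze.move dir=south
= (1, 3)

~$ stack.pop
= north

~$ maze.move dir=south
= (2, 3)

~$ stack.pop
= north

~$ maze.move dir=south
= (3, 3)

~$ maze.sense dir=east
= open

~$ stack.push x=east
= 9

~$ maze.move dir=east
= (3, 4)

~$ maze.sense dir=south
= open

~$ stack.push x=south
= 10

~$ maze.move dir=south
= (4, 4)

~$ maze.sense dir=east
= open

~$ stack.push x=east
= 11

~$ maze.move dir=east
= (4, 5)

~$ maze.sense dir=north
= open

~$ stack.push x=north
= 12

~$ maze.move dir=north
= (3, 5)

~$ maze.sense dir=north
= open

~$ stack.push x=north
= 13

~$ maze.move dir=north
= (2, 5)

~$ maze.sense dir=east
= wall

~$ stack.pop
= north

~$ maze.move dir=south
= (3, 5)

~$ maze.sense dir=east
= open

~$ stack.push x=east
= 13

~$ maze.move dir=east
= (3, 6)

~$ maze.sense dir=south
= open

~$ stack.push x=south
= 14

~$ maze.move dir=south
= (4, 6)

~$ maze.sense dir=east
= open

~$ stack.push x=east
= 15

~$ maze.move dir=east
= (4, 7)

~$ maze.sense dir=north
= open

~$ stack.push x=north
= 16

~$ maze.move dir=north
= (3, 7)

~$ maze.sense dir=north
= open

~$ stack.push x=north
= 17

~$ maze.move dir=north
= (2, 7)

~$ maze.sense dir=north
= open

~$ stack.push x=north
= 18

~$ maze.move dir=north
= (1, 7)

~$ maze.sense dir=north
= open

~$ stack.push x=north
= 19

~$ maze.move dir=north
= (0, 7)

~$ maze.sense dir=west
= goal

~$ maze.move dir=west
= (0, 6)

Answer: (0, 6)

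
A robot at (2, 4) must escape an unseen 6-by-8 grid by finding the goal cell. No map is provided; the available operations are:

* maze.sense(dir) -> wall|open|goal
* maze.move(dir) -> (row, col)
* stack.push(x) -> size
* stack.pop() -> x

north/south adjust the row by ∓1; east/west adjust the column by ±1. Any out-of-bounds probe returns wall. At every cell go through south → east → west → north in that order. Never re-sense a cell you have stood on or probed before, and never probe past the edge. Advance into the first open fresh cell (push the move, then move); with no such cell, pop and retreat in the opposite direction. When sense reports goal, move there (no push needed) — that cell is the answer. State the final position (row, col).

Next I call sense passing dir='south', and observe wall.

Next I call sense passing dir='east', and observe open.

I call push passing x='east', : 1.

I invoke move passing dir='east', and see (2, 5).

I invoke sense passing dir='south', and observe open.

Using push passing x='south', yielding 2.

Next I call move passing dir='south', and see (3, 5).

Then sense passing dir='south', and observe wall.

I use sense passing dir='east', and see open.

Next I call push passing x='east', and get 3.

Now I run move passing dir='east', → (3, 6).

I run sense passing dir='south', — result: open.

I call push passing x='south', — result: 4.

Next I call move passing dir='south', — result: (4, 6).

Now I run sense passing dir='south', and see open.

Now I run push passing x='south', and get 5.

I run move passing dir='south', yielding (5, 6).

Then sense passing dir='east', yielding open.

Using push passing x='east', — result: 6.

Now I run move passing dir='east', yielding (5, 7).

Calling sense passing dir='north', → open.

Using push passing x='north', — result: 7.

Using move passing dir='north', and see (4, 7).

I try sense passing dir='north', yielding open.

Next I call push passing x='north', → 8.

Next I call move passing dir='north', and observe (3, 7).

Then sense passing dir='north', giving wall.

I run pop, and get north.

Then move passing dir='south', and see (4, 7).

Then pop(), : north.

I try move passing dir='south', and observe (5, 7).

I use pop, yielding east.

I run move passing dir='west', → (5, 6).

Next I call sense passing dir='west', giving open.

Now I run push passing x='west', and observe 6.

Using move passing dir='west', and observe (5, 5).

Using sense passing dir='west', — result: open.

Then push passing x='west', : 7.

Now I run move passing dir='west', giving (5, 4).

Next I call sense passing dir='west', and get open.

Next I call push passing x='west', and see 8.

Next I call move passing dir='west', → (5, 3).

I try sense passing dir='west', giving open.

I call push passing x='west', — result: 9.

Using move passing dir='west', and see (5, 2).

Then sense passing dir='west', and get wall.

Calling sense passing dir='north', yielding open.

I call push passing x='north', → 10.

I try move passing dir='north', : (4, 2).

I try sense passing dir='east', : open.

Then push passing x='east', which returns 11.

Calling move passing dir='east', giving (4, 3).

Invoking sense passing dir='east', and get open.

Using push passing x='east', which returns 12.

Next I call move passing dir='east', which returns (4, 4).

Then pop(), and observe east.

Calling move passing dir='west', which returns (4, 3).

Then sense passing dir='north', and observe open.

Next I call push passing x='north', — result: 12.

I run move passing dir='north', which returns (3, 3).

Then sense passing dir='west', and see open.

Invoking push passing x='west', and get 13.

Then move passing dir='west', and observe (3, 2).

I call sense passing dir='west', and observe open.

Using push passing x='west', → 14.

I run move passing dir='west', → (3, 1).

Then sense passing dir='south', and get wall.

Calling sense passing dir='west', yielding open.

Now I run push passing x='west', and observe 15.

Then move passing dir='west', : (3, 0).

I try sense passing dir='south', giving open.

I use push passing x='south', and see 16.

Invoking move passing dir='south', : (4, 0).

Using sense passing dir='south', giving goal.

I call move passing dir='south', — result: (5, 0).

Answer: (5, 0)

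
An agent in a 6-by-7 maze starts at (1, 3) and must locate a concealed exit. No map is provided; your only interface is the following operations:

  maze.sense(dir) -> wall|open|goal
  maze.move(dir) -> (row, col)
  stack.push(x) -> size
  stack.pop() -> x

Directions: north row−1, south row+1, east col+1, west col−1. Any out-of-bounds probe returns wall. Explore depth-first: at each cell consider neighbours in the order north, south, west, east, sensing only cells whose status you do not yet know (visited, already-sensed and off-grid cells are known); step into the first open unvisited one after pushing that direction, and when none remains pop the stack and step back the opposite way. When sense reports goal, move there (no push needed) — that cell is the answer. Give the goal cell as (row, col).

$ maze.sense dir='north'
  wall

$ maze.sense dir='south'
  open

$ stack.push x='south'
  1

$ maze.move dir='south'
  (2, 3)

$ maze.sense dir='south'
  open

$ stack.push x='south'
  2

$ maze.move dir='south'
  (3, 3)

$ maze.sense dir='south'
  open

$ stack.push x='south'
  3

$ maze.move dir='south'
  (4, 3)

$ maze.sense dir='south'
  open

$ stack.push x='south'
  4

$ maze.move dir='south'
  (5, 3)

$ maze.sense dir='west'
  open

$ stack.push x='west'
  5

$ maze.move dir='west'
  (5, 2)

$ maze.sense dir='north'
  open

$ stack.push x='north'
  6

$ maze.move dir='north'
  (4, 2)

$ maze.sense dir='north'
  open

$ stack.push x='north'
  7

$ maze.move dir='north'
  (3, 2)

$ maze.sense dir='north'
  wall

$ maze.sense dir='west'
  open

$ stack.push x='west'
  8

$ maze.move dir='west'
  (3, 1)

$ maze.sense dir='north'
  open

$ stack.push x='north'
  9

$ maze.move dir='north'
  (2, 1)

$ maze.sense dir='north'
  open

$ stack.push x='north'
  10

$ maze.move dir='north'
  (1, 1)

$ maze.sense dir='north'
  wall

$ maze.sense dir='west'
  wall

$ maze.sense dir='east'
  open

$ stack.push x='east'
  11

$ maze.move dir='east'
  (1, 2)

$ maze.sense dir='north'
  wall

$ stack.pop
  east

$ maze.move dir='west'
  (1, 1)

$ stack.pop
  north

$ maze.move dir='south'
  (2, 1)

$ maze.sense dir='west'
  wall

$ stack.pop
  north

$ maze.move dir='south'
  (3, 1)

$ maze.sense dir='south'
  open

$ stack.push x='south'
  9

$ maze.move dir='south'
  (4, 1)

$ maze.sense dir='south'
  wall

$ maze.sense dir='west'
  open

$ stack.push x='west'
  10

$ maze.move dir='west'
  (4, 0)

$ maze.sense dir='north'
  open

$ stack.push x='north'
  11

$ maze.move dir='north'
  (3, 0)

$ stack.pop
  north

$ maze.move dir='south'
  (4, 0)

$ maze.sense dir='south'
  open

$ stack.push x='south'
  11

$ maze.move dir='south'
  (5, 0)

$ stack.pop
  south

$ maze.move dir='north'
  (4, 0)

$ stack.pop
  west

$ maze.move dir='east'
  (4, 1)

$ stack.pop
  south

$ maze.move dir='north'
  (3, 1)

$ stack.pop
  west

$ maze.move dir='east'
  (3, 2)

$ stack.pop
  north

$ maze.move dir='south'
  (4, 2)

$ stack.pop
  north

$ maze.move dir='south'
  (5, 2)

$ stack.pop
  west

$ maze.move dir='east'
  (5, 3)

$ maze.sense dir='east'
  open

$ stack.push x='east'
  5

$ maze.move dir='east'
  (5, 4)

$ maze.sense dir='north'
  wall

$ maze.sense dir='east'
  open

$ stack.push x='east'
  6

$ maze.move dir='east'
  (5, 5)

$ maze.sense dir='north'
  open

$ stack.push x='north'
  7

$ maze.move dir='north'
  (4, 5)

$ maze.sense dir='north'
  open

$ stack.push x='north'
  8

$ maze.move dir='north'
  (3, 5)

$ maze.sense dir='north'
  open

$ stack.push x='north'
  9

$ maze.move dir='north'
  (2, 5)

$ maze.sense dir='north'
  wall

$ maze.sense dir='west'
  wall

$ maze.sense dir='east'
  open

$ stack.push x='east'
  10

$ maze.move dir='east'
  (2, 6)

$ maze.sense dir='north'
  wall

$ maze.sense dir='south'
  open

$ stack.push x='south'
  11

$ maze.move dir='south'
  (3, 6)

$ maze.sense dir='south'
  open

$ stack.push x='south'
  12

$ maze.move dir='south'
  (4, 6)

$ maze.sense dir='south'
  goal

$ maze.move dir='south'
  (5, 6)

Answer: (5, 6)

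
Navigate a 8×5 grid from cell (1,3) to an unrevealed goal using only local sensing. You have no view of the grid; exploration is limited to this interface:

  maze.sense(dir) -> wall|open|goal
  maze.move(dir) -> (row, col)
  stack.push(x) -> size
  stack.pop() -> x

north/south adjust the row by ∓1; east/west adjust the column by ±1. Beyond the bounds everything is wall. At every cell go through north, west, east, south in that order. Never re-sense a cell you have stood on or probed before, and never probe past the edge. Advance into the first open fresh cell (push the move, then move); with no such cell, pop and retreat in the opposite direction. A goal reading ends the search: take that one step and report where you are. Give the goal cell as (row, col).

Act: sense[dir: north]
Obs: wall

Act: sense[dir: west]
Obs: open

Act: push[x: west]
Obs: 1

Act: move[dir: west]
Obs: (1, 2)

Act: sense[dir: north]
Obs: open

Act: push[x: north]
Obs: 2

Act: move[dir: north]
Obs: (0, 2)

Act: sense[dir: west]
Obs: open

Act: push[x: west]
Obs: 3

Act: move[dir: west]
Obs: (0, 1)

Act: sense[dir: west]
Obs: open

Act: push[x: west]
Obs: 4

Act: move[dir: west]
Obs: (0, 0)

Act: sense[dir: south]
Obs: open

Act: push[x: south]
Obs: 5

Act: move[dir: south]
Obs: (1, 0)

Act: sense[dir: east]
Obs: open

Act: push[x: east]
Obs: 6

Act: move[dir: east]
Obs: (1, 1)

Act: sense[dir: south]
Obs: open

Act: push[x: south]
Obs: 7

Act: move[dir: south]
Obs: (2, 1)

Act: sense[dir: west]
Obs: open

Act: push[x: west]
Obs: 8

Act: move[dir: west]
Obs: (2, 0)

Act: sense[dir: south]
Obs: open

Act: push[x: south]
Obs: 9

Act: move[dir: south]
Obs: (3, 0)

Act: sense[dir: east]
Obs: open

Act: push[x: east]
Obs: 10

Act: move[dir: east]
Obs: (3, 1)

Act: sense[dir: east]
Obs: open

Act: push[x: east]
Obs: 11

Act: move[dir: east]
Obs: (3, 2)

Act: sense[dir: north]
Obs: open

Act: push[x: north]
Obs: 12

Act: move[dir: north]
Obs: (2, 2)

Act: sense[dir: east]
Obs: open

Act: push[x: east]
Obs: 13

Act: move[dir: east]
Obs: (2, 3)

Act: sense[dir: east]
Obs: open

Act: push[x: east]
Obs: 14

Act: move[dir: east]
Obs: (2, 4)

Act: sense[dir: north]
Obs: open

Act: push[x: north]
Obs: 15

Act: move[dir: north]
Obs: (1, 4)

Act: sense[dir: north]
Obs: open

Act: push[x: north]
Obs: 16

Act: move[dir: north]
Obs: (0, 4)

Act: pop[]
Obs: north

Act: move[dir: south]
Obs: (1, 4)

Act: pop[]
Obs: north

Act: move[dir: south]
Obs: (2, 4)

Act: sense[dir: south]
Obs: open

Act: push[x: south]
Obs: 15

Act: move[dir: south]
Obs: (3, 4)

Act: sense[dir: west]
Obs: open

Act: push[x: west]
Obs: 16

Act: move[dir: west]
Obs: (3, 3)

Act: sense[dir: south]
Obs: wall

Act: pop[]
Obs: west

Act: move[dir: east]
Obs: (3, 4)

Act: sense[dir: south]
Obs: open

Act: push[x: south]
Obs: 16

Act: move[dir: south]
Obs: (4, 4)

Act: sense[dir: south]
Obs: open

Act: push[x: south]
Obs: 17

Act: move[dir: south]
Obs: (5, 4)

Act: sense[dir: west]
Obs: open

Act: push[x: west]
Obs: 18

Act: move[dir: west]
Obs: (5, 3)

Act: sense[dir: west]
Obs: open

Act: push[x: west]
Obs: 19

Act: move[dir: west]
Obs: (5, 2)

Act: sense[dir: north]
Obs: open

Act: push[x: north]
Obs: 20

Act: move[dir: north]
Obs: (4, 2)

Act: sense[dir: west]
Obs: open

Act: push[x: west]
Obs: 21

Act: move[dir: west]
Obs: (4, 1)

Act: sense[dir: west]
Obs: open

Act: push[x: west]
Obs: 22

Act: move[dir: west]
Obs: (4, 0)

Act: sense[dir: south]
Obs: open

Act: push[x: south]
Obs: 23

Act: move[dir: south]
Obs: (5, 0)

Act: sense[dir: east]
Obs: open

Act: push[x: east]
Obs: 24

Act: move[dir: east]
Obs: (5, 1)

Act: sense[dir: south]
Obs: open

Act: push[x: south]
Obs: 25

Act: move[dir: south]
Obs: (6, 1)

Act: sense[dir: west]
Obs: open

Act: push[x: west]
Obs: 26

Act: move[dir: west]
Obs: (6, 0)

Act: sense[dir: south]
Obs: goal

Act: move[dir: south]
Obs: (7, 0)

Answer: (7, 0)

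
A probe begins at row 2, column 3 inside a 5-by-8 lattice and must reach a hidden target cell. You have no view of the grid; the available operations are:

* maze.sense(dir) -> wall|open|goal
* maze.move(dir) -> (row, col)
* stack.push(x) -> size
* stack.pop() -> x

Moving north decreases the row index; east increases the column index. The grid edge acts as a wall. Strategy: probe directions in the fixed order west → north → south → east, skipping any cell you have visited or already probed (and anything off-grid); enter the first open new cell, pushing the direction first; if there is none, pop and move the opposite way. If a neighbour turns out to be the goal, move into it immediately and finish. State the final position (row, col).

// 1. sense(dir→west) => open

// 2. push(x→west) => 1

// 3. move(dir→west) => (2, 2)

// 4. sense(dir→west) => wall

// 5. sense(dir→north) => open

// 6. push(x→north) => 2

// 7. move(dir→north) => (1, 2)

// 8. sense(dir→west) => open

// 9. push(x→west) => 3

// 10. move(dir→west) => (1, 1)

// 11. sense(dir→west) => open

// 12. push(x→west) => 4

// 13. move(dir→west) => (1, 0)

// 14. sense(dir→north) => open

// 15. push(x→north) => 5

// 16. move(dir→north) => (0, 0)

// 17. sense(dir→east) => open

// 18. push(x→east) => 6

// 19. move(dir→east) => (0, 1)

// 20. sense(dir→east) => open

// 21. push(x→east) => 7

// 22. move(dir→east) => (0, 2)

// 23. sense(dir→east) => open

// 24. push(x→east) => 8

// 25. move(dir→east) => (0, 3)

// 26. sense(dir→south) => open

// 27. push(x→south) => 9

// 28. move(dir→south) => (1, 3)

// 29. sense(dir→east) => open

// 30. push(x→east) => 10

// 31. move(dir→east) => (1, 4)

// 32. sense(dir→north) => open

// 33. push(x→north) => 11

// 34. move(dir→north) => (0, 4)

// 35. sense(dir→east) => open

// 36. push(x→east) => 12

// 37. move(dir→east) => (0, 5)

// 38. sense(dir→south) => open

// 39. push(x→south) => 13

// 40. move(dir→south) => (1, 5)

// 41. sense(dir→south) => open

// 42. push(x→south) => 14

// 43. move(dir→south) => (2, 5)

// 44. sense(dir→west) => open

// 45. push(x→west) => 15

// 46. move(dir→west) => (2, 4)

// 47. sense(dir→south) => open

// 48. push(x→south) => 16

// 49. move(dir→south) => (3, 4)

// 50. sense(dir→west) => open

// 51. push(x→west) => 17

// 52. move(dir→west) => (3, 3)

// 53. sense(dir→west) => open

// 54. push(x→west) => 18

// 55. move(dir→west) => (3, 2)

// 56. sense(dir→west) => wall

// 57. sense(dir→south) => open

// 58. push(x→south) => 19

// 59. move(dir→south) => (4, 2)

// 60. sense(dir→west) => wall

// 61. sense(dir→east) => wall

// 62. pop() => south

// 63. move(dir→north) => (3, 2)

// 64. pop() => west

// 65. move(dir→east) => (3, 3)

// 66. pop() => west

// 67. move(dir→east) => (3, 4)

// 68. sense(dir→south) => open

// 69. push(x→south) => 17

// 70. move(dir→south) => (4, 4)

// 71. sense(dir→east) => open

// 72. push(x→east) => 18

// 73. move(dir→east) => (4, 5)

// 74. sense(dir→north) => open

// 75. push(x→north) => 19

// 76. move(dir→north) => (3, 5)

// 77. sense(dir→east) => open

// 78. push(x→east) => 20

// 79. move(dir→east) => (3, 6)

// 80. sense(dir→north) => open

// 81. push(x→north) => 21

// 82. move(dir→north) => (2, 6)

// 83. sense(dir→north) => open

// 84. push(x→north) => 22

// 85. move(dir→north) => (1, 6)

// 86. sense(dir→north) => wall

// 87. sense(dir→east) => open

// 88. push(x→east) => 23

// 89. move(dir→east) => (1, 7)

// 90. sense(dir→north) => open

// 91. push(x→north) => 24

// 92. move(dir→north) => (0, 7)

// 93. pop() => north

// 94. move(dir→south) => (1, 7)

// 95. sense(dir→south) => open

// 96. push(x→south) => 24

// 97. move(dir→south) => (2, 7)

// 98. sense(dir→south) => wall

// 99. pop() => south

// 100. move(dir→north) => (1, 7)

// 101. pop() => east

// 102. move(dir→west) => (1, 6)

// 103. pop() => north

// 104. move(dir→south) => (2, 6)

// 105. pop() => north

// 106. move(dir→south) => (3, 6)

// 107. sense(dir→south) => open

// 108. push(x→south) => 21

// 109. move(dir→south) => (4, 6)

// 110. sense(dir→east) => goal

// 111. move(dir→east) => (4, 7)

Answer: (4, 7)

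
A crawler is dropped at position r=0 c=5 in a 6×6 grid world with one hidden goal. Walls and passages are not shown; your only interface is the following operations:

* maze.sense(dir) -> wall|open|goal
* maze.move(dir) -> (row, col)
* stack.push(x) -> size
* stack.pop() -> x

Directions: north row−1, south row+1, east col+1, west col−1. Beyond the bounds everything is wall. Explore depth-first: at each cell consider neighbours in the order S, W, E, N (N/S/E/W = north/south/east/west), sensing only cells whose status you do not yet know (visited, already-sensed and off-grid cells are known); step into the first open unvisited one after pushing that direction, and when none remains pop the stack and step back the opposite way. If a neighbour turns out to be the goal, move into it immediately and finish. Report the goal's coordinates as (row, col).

I invoke sense using dir=south, — result: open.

Invoking push using x=south, which returns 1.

Using move using dir=south, — result: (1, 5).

I invoke sense using dir=south, → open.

Then push using x=south, which returns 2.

Now I run move using dir=south, — result: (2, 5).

I run sense using dir=south, → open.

I try push using x=south, : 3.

Now I run move using dir=south, → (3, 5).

I run sense using dir=south, giving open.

Invoking push using x=south, : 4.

I call move using dir=south, and observe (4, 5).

I run sense using dir=south, and observe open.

I run push using x=south, and see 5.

Next I call move using dir=south, and get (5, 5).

Using sense using dir=west, → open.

I invoke push using x=west, and observe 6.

I run move using dir=west, → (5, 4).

I invoke sense using dir=west, → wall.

I try sense using dir=north, : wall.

I try pop, : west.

I try move using dir=east, and observe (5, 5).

Using pop(), → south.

Using move using dir=north, : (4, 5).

Using pop, which returns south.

I call move using dir=north, and get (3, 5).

Now I run sense using dir=west, which returns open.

Then push using x=west, and see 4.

I run move using dir=west, and get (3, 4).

Using sense using dir=west, and see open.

Next I call push using x=west, giving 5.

I call move using dir=west, and get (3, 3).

I use sense using dir=south, and see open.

I run push using x=south, giving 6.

I use move using dir=south, and get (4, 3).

I invoke sense using dir=west, and see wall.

I use pop(), which returns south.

I use move using dir=north, which returns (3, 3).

Invoking sense using dir=west, and observe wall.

Now I run sense using dir=north, and see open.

I call push using x=north, and get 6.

I invoke move using dir=north, → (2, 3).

I call sense using dir=west, and see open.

Calling push using x=west, and observe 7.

Calling move using dir=west, and see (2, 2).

I call sense using dir=west, → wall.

Using sense using dir=north, — result: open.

Invoking push using x=north, yielding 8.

Calling move using dir=north, : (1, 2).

Next I call sense using dir=west, and get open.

I use push using x=west, giving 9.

Now I run move using dir=west, : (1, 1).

I try sense using dir=west, giving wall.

Then sense using dir=north, and see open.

I try push using x=north, which returns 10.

Calling move using dir=north, → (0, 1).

Calling sense using dir=west, → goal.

Invoking move using dir=west, → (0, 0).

Answer: (0, 0)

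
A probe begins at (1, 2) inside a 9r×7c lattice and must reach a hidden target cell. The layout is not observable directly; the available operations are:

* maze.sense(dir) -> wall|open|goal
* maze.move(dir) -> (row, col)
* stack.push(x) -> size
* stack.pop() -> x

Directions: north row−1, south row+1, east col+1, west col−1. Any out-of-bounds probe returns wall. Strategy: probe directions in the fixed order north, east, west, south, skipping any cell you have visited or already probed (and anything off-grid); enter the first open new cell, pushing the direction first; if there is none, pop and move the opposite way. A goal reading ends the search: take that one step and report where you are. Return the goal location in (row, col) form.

-- maze.sense(dir=north) => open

-- stack.push(x=north) => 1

-- maze.move(dir=north) => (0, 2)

-- maze.sense(dir=east) => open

-- stack.push(x=east) => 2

-- maze.move(dir=east) => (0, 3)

-- maze.sense(dir=east) => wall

-- maze.sense(dir=south) => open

-- stack.push(x=south) => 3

-- maze.move(dir=south) => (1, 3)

-- maze.sense(dir=east) => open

-- stack.push(x=east) => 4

-- maze.move(dir=east) => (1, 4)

-- maze.sense(dir=east) => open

-- stack.push(x=east) => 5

-- maze.move(dir=east) => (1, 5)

-- maze.sense(dir=north) => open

-- stack.push(x=north) => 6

-- maze.move(dir=north) => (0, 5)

-- maze.sense(dir=east) => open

-- stack.push(x=east) => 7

-- maze.move(dir=east) => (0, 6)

-- maze.sense(dir=south) => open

-- stack.push(x=south) => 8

-- maze.move(dir=south) => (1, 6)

-- maze.sense(dir=south) => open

-- stack.push(x=south) => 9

-- maze.move(dir=south) => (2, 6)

-- maze.sense(dir=west) => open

-- stack.push(x=west) => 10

-- maze.move(dir=west) => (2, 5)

-- maze.sense(dir=west) => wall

-- maze.sense(dir=south) => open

-- stack.push(x=south) => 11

-- maze.move(dir=south) => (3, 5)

-- maze.sense(dir=east) => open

-- stack.push(x=east) => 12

-- maze.move(dir=east) => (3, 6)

-- maze.sense(dir=south) => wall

-- stack.pop() => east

-- maze.move(dir=west) => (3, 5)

-- maze.sense(dir=west) => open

-- stack.push(x=west) => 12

-- maze.move(dir=west) => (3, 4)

-- maze.sense(dir=west) => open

-- stack.push(x=west) => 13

-- maze.move(dir=west) => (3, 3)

-- maze.sense(dir=north) => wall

-- maze.sense(dir=west) => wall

-- maze.sense(dir=south) => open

-- stack.push(x=south) => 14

-- maze.move(dir=south) => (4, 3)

-- maze.sense(dir=east) => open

-- stack.push(x=east) => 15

-- maze.move(dir=east) => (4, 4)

-- maze.sense(dir=east) => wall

-- maze.sense(dir=south) => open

-- stack.push(x=south) => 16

-- maze.move(dir=south) => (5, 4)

-- maze.sense(dir=east) => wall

-- maze.sense(dir=west) => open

-- stack.push(x=west) => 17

-- maze.move(dir=west) => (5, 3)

-- maze.sense(dir=west) => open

-- stack.push(x=west) => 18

-- maze.move(dir=west) => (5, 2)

-- maze.sense(dir=north) => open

-- stack.push(x=north) => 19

-- maze.move(dir=north) => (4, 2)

-- maze.sense(dir=west) => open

-- stack.push(x=west) => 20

-- maze.move(dir=west) => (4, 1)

-- maze.sense(dir=north) => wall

-- maze.sense(dir=west) => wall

-- maze.sense(dir=south) => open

-- stack.push(x=south) => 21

-- maze.move(dir=south) => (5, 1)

-- maze.sense(dir=west) => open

-- stack.push(x=west) => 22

-- maze.move(dir=west) => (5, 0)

-- maze.sense(dir=south) => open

-- stack.push(x=south) => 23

-- maze.move(dir=south) => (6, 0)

-- maze.sense(dir=east) => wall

-- maze.sense(dir=south) => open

-- stack.push(x=south) => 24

-- maze.move(dir=south) => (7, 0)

-- maze.sense(dir=east) => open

-- stack.push(x=east) => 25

-- maze.move(dir=east) => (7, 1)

-- maze.sense(dir=east) => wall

-- maze.sense(dir=south) => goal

-- maze.move(dir=south) => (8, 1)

Answer: (8, 1)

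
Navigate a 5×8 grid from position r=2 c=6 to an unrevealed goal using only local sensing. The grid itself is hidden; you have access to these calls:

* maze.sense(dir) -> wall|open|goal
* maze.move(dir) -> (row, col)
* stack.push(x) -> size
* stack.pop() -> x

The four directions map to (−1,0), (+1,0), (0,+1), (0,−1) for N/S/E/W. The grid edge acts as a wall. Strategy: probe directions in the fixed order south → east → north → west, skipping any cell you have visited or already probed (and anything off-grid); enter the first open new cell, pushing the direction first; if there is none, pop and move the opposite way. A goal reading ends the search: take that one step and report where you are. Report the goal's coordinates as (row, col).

Next I call maze.sense(south), which returns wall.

Then maze.sense(east), and observe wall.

Next I call maze.sense(north), and see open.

Then stack.push(north), and get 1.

Using maze.move(north), yielding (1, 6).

Using maze.sense(east), : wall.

I call maze.sense(north), — result: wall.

I call maze.sense(west), and see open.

Invoking stack.push(west), yielding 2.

I use maze.move(west), yielding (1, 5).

Next I call maze.sense(south), and see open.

I invoke stack.push(south), which returns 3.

Then maze.move(south), : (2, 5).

I call maze.sense(south), and see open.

I use stack.push(south), → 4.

Using maze.move(south), : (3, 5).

I invoke maze.sense(south), and get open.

Next I call stack.push(south), and see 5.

I use maze.move(south), — result: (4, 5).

I call maze.sense(east), and get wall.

Next I call maze.sense(west), yielding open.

I try stack.push(west), and get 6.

I use maze.move(west), : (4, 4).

I use maze.sense(north), giving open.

I call stack.push(north), which returns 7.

Now I run maze.move(north), and get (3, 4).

I use maze.sense(north), and get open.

I try stack.push(north), giving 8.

Invoking maze.move(north), → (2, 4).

Then maze.sense(north), and see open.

Invoking stack.push(north), giving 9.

Using maze.move(north), → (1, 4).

I invoke maze.sense(north), and get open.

Next I call stack.push(north), and observe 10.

I invoke maze.move(north), : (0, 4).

Invoking maze.sense(east), yielding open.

Using stack.push(east), which returns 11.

Calling maze.move(east), which returns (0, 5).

I invoke stack.pop, and see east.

I invoke maze.move(west), and see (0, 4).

I run maze.sense(west), and observe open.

Next I call stack.push(west), and see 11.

Next I call maze.move(west), which returns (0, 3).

Calling maze.sense(south), and observe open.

I run stack.push(south), and see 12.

Next I call maze.move(south), → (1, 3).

I use maze.sense(south), : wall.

Using maze.sense(west), : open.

Using stack.push(west), and get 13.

Now I run maze.move(west), giving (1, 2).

I invoke maze.sense(south), and see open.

I try stack.push(south), and see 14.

Calling maze.move(south), and get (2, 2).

I use maze.sense(south), → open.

I run stack.push(south), which returns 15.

Then maze.move(south), and get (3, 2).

Now I run maze.sense(south), and get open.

I call stack.push(south), giving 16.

I run maze.move(south), and see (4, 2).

Next I call maze.sense(east), which returns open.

Calling stack.push(east), — result: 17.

I invoke maze.move(east), → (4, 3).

Calling maze.sense(north), : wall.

I call stack.pop, and observe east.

I try maze.move(west), : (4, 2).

I invoke maze.sense(west), and observe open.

Next I call stack.push(west), yielding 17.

Now I run maze.move(west), — result: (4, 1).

Next I call maze.sense(north), — result: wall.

Then maze.sense(west), and get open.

I call stack.push(west), which returns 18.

Next I call maze.move(west), and get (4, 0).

Then maze.sense(north), and get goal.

I use maze.move(north), and see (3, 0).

Answer: (3, 0)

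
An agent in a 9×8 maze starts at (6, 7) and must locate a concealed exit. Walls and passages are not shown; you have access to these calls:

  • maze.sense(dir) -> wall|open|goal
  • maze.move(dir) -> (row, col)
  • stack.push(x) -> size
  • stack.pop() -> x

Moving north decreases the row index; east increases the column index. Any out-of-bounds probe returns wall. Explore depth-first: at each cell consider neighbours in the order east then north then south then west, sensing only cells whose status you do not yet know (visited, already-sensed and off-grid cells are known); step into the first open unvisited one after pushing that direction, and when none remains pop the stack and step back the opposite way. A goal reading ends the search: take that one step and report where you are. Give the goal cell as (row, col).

Action: maze.sense[dir=north]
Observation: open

Action: stack.push[x=north]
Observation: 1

Action: maze.move[dir=north]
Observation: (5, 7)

Action: maze.sense[dir=north]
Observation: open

Action: stack.push[x=north]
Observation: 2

Action: maze.move[dir=north]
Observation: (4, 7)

Action: maze.sense[dir=north]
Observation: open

Action: stack.push[x=north]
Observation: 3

Action: maze.move[dir=north]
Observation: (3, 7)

Action: maze.sense[dir=north]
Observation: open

Action: stack.push[x=north]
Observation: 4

Action: maze.move[dir=north]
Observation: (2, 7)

Action: maze.sense[dir=north]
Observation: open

Action: stack.push[x=north]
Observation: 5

Action: maze.move[dir=north]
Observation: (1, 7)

Action: maze.sense[dir=north]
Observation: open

Action: stack.push[x=north]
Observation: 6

Action: maze.move[dir=north]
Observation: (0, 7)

Action: maze.sense[dir=west]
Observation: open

Action: stack.push[x=west]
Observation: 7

Action: maze.move[dir=west]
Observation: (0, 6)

Action: maze.sense[dir=south]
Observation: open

Action: stack.push[x=south]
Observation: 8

Action: maze.move[dir=south]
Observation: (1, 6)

Action: maze.sense[dir=south]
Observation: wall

Action: maze.sense[dir=west]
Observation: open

Action: stack.push[x=west]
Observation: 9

Action: maze.move[dir=west]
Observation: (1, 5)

Action: maze.sense[dir=north]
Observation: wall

Action: maze.sense[dir=south]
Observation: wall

Action: maze.sense[dir=west]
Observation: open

Action: stack.push[x=west]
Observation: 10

Action: maze.move[dir=west]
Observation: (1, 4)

Action: maze.sense[dir=north]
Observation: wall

Action: maze.sense[dir=south]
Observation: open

Action: stack.push[x=south]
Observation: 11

Action: maze.move[dir=south]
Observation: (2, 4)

Action: maze.sense[dir=south]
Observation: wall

Action: maze.sense[dir=west]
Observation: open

Action: stack.push[x=west]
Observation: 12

Action: maze.move[dir=west]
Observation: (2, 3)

Action: maze.sense[dir=north]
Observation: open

Action: stack.push[x=north]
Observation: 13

Action: maze.move[dir=north]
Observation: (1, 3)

Action: maze.sense[dir=north]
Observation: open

Action: stack.push[x=north]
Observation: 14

Action: maze.move[dir=north]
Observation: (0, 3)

Action: maze.sense[dir=west]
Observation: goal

Action: maze.move[dir=west]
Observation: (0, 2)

Answer: (0, 2)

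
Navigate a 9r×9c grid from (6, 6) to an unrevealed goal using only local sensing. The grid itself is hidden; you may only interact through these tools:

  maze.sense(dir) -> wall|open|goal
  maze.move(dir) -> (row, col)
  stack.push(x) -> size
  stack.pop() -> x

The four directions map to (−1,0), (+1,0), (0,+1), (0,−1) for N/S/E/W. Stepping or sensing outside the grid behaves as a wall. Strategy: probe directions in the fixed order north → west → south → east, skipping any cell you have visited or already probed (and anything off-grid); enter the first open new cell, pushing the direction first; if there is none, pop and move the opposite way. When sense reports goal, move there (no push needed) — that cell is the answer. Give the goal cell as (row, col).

# 1. maze.sense(dir: north) -> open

# 2. stack.push(x: north) -> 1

# 3. maze.move(dir: north) -> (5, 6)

# 4. maze.sense(dir: north) -> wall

# 5. maze.sense(dir: west) -> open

# 6. stack.push(x: west) -> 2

# 7. maze.move(dir: west) -> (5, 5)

# 8. maze.sense(dir: north) -> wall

# 9. maze.sense(dir: west) -> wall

# 10. maze.sense(dir: south) -> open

# 11. stack.push(x: south) -> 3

# 12. maze.move(dir: south) -> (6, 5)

# 13. maze.sense(dir: west) -> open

# 14. stack.push(x: west) -> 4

# 15. maze.move(dir: west) -> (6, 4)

# 16. maze.sense(dir: west) -> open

# 17. stack.push(x: west) -> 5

# 18. maze.move(dir: west) -> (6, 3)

# 19. maze.sense(dir: north) -> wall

# 20. maze.sense(dir: west) -> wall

# 21. maze.sense(dir: south) -> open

# 22. stack.push(x: south) -> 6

# 23. maze.move(dir: south) -> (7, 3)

# 24. maze.sense(dir: west) -> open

# 25. stack.push(x: west) -> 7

# 26. maze.move(dir: west) -> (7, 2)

# 27. maze.sense(dir: west) -> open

# 28. stack.push(x: west) -> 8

# 29. maze.move(dir: west) -> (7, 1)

# 30. maze.sense(dir: north) -> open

# 31. stack.push(x: north) -> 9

# 32. maze.move(dir: north) -> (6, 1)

# 33. maze.sense(dir: north) -> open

# 34. stack.push(x: north) -> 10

# 35. maze.move(dir: north) -> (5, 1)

# 36. maze.sense(dir: north) -> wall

# 37. maze.sense(dir: west) -> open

# 38. stack.push(x: west) -> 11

# 39. maze.move(dir: west) -> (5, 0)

# 40. maze.sense(dir: north) -> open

# 41. stack.push(x: north) -> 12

# 42. maze.move(dir: north) -> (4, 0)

# 43. maze.sense(dir: north) -> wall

# 44. stack.pop() -> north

# 45. maze.move(dir: south) -> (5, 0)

# 46. maze.sense(dir: south) -> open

# 47. stack.push(x: south) -> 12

# 48. maze.move(dir: south) -> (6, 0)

# 49. maze.sense(dir: south) -> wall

# 50. stack.pop() -> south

# 51. maze.move(dir: north) -> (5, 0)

# 52. stack.pop() -> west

# 53. maze.move(dir: east) -> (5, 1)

# 54. maze.sense(dir: east) -> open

# 55. stack.push(x: east) -> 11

# 56. maze.move(dir: east) -> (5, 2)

# 57. maze.sense(dir: north) -> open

# 58. stack.push(x: north) -> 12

# 59. maze.move(dir: north) -> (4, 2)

# 60. maze.sense(dir: north) -> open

# 61. stack.push(x: north) -> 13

# 62. maze.move(dir: north) -> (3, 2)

# 63. maze.sense(dir: north) -> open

# 64. stack.push(x: north) -> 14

# 65. maze.move(dir: north) -> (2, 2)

# 66. maze.sense(dir: north) -> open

# 67. stack.push(x: north) -> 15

# 68. maze.move(dir: north) -> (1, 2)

# 69. maze.sense(dir: north) -> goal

# 70. maze.move(dir: north) -> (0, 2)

Answer: (0, 2)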